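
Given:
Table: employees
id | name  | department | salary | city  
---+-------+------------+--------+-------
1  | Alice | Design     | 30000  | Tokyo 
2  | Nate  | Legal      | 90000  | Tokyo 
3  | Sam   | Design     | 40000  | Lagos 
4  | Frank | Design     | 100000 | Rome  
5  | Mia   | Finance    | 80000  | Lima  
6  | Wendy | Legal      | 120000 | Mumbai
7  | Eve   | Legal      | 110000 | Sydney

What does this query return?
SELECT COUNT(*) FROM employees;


COUNT(*) counts all rows

7


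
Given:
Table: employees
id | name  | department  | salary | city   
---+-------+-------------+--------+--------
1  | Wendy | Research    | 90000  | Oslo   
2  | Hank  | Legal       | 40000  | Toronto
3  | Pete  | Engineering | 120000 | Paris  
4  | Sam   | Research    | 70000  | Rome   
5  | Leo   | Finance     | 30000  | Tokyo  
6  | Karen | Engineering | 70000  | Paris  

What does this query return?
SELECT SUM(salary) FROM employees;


SUM(salary) = 90000 + 40000 + 120000 + 70000 + 30000 + 70000 = 420000

420000


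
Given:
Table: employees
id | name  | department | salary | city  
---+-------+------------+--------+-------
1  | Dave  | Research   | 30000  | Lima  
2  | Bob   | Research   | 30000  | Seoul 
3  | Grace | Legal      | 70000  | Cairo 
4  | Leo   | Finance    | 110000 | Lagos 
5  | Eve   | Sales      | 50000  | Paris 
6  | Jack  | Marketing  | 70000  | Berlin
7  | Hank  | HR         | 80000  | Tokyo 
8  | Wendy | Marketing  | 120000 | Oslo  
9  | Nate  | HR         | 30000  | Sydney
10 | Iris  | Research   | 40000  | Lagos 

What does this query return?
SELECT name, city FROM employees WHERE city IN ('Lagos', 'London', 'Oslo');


Filtering: city IN ('Lagos', 'London', 'Oslo')
Matching: 3 rows

3 rows:
Leo, Lagos
Wendy, Oslo
Iris, Lagos


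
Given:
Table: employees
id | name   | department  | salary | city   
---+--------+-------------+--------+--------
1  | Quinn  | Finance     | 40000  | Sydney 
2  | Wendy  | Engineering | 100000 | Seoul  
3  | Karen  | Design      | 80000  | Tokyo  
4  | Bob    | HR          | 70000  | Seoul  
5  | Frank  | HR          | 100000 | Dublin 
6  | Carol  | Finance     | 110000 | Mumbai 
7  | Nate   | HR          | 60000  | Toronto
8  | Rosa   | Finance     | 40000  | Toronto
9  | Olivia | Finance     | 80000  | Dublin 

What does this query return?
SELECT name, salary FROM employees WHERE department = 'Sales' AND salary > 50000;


Filtering: department = 'Sales' AND salary > 50000
Matching: 0 rows

Empty result set (0 rows)


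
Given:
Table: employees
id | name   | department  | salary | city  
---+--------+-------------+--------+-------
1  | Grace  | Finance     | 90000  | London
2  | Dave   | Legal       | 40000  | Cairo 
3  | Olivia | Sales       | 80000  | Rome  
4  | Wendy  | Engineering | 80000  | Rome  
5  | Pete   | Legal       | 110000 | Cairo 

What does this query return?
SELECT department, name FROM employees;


Projecting columns: department, name

5 rows:
Finance, Grace
Legal, Dave
Sales, Olivia
Engineering, Wendy
Legal, Pete


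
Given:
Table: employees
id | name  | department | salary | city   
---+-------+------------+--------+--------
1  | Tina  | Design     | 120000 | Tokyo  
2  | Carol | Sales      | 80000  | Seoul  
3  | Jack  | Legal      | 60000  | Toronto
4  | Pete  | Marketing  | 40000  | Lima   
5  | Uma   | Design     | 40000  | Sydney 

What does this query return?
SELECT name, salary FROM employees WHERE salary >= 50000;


Filtering: salary >= 50000
Matching: 3 rows

3 rows:
Tina, 120000
Carol, 80000
Jack, 60000


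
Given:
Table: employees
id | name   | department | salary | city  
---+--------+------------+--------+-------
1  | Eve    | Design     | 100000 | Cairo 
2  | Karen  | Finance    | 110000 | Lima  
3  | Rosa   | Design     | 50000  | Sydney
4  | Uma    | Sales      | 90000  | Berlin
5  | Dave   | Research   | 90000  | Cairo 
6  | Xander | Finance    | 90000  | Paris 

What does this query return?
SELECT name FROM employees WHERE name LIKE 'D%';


LIKE 'D%' matches names starting with 'D'
Matching: 1

1 rows:
Dave


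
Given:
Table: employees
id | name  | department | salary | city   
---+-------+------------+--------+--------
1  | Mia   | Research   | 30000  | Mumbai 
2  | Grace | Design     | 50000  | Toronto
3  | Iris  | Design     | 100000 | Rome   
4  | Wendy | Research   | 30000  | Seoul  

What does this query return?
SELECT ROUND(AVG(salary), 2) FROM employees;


SUM(salary) = 210000
COUNT = 4
ROUND(AVG, 2) = ROUND(210000 / 4, 2) = 52500.0

52500.0


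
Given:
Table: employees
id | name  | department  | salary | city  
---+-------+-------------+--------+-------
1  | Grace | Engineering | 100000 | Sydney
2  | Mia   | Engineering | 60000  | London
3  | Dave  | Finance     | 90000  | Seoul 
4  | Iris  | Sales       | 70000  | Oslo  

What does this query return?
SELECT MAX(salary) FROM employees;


Salaries: 100000, 60000, 90000, 70000
MAX = 100000

100000


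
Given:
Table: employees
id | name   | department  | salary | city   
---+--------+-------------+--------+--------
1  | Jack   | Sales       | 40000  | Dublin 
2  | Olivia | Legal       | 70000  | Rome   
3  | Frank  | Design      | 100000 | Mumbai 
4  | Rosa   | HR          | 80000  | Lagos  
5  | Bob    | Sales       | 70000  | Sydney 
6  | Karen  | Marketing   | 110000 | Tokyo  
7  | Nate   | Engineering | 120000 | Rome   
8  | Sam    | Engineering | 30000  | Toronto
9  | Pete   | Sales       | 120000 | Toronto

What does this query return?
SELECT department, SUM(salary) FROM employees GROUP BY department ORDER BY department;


Summing salary within each department:
  Design: 100000 = 100000
  Engineering: 120000 + 30000 = 150000
  HR: 80000 = 80000
  Legal: 70000 = 70000
  Marketing: 110000 = 110000
  Sales: 40000 + 70000 + 120000 = 230000


6 groups:
Design, 100000
Engineering, 150000
HR, 80000
Legal, 70000
Marketing, 110000
Sales, 230000


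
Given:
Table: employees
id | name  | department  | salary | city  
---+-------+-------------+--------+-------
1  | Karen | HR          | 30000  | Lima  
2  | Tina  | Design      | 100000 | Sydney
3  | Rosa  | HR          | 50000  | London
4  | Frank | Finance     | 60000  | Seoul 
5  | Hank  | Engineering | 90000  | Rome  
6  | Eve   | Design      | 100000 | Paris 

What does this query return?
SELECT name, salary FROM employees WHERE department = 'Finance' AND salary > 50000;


Filtering: department = 'Finance' AND salary > 50000
Matching: 1 rows

1 rows:
Frank, 60000


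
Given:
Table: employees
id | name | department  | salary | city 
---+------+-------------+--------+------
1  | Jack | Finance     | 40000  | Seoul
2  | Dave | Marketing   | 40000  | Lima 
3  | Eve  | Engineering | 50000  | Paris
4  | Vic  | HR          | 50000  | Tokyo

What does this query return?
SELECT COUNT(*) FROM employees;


COUNT(*) counts all rows

4


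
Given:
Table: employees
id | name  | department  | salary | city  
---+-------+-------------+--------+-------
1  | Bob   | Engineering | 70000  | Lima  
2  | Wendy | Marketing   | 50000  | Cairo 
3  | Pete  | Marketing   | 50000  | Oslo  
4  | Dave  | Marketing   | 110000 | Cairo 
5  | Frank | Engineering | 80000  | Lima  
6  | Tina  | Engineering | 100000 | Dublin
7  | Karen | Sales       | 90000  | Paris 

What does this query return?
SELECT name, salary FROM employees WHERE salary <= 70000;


Filtering: salary <= 70000
Matching: 3 rows

3 rows:
Bob, 70000
Wendy, 50000
Pete, 50000


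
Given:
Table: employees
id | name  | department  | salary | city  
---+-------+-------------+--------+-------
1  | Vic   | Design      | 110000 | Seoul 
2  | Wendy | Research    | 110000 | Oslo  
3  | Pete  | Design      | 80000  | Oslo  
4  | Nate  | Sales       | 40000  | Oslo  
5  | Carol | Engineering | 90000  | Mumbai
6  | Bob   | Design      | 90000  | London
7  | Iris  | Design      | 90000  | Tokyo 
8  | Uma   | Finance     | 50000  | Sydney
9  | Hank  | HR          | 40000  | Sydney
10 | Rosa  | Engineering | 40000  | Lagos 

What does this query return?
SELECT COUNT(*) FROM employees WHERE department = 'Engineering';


Counting rows where department = 'Engineering'
  Carol -> MATCH
  Rosa -> MATCH


2


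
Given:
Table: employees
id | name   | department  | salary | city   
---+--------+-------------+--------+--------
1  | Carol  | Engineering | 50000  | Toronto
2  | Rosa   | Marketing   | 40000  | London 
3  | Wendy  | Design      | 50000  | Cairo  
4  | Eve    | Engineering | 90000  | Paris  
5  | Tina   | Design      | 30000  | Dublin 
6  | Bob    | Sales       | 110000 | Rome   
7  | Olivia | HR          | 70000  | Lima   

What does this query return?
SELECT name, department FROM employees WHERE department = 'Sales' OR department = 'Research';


Filtering: department = 'Sales' OR 'Research'
Matching: 1 rows

1 rows:
Bob, Sales


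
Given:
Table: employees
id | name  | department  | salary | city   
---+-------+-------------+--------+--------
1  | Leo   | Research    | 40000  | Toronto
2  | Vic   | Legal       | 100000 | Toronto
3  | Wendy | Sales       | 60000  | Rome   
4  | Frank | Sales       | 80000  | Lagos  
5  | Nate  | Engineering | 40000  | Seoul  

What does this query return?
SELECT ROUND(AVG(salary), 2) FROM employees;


SUM(salary) = 320000
COUNT = 5
ROUND(AVG, 2) = ROUND(320000 / 5, 2) = 64000.0

64000.0


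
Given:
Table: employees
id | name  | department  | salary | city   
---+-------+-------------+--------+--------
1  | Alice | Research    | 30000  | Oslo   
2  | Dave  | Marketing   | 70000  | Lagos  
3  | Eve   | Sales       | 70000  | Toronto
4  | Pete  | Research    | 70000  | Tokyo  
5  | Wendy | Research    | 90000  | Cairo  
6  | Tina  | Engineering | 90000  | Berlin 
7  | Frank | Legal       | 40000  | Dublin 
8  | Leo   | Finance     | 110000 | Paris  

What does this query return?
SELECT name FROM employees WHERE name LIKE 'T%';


LIKE 'T%' matches names starting with 'T'
Matching: 1

1 rows:
Tina


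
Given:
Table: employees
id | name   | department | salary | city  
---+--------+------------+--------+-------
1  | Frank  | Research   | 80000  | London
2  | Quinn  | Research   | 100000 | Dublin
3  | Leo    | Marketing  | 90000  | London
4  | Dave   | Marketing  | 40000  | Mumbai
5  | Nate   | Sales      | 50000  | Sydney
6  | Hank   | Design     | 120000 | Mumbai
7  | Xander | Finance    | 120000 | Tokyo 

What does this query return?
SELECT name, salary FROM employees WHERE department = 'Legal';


Filtering: department = 'Legal'
Matching rows: 0

Empty result set (0 rows)


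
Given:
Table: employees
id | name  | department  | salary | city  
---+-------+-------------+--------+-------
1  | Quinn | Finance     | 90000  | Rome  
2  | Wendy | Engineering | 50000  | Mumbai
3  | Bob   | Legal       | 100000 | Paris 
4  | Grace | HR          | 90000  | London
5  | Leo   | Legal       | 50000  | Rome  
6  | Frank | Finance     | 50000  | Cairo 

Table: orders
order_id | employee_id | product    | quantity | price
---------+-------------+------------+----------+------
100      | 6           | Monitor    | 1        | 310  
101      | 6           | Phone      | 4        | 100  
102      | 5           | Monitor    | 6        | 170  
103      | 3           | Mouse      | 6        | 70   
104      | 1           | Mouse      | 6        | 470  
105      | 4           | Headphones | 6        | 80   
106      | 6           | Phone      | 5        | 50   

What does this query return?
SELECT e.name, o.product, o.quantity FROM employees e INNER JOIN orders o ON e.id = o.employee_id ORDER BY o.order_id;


Joining employees.id = orders.employee_id:
  employee Frank (id=6) -> order Monitor
  employee Frank (id=6) -> order Phone
  employee Leo (id=5) -> order Monitor
  employee Bob (id=3) -> order Mouse
  employee Quinn (id=1) -> order Mouse
  employee Grace (id=4) -> order Headphones
  employee Frank (id=6) -> order Phone


7 rows:
Frank, Monitor, 1
Frank, Phone, 4
Leo, Monitor, 6
Bob, Mouse, 6
Quinn, Mouse, 6
Grace, Headphones, 6
Frank, Phone, 5


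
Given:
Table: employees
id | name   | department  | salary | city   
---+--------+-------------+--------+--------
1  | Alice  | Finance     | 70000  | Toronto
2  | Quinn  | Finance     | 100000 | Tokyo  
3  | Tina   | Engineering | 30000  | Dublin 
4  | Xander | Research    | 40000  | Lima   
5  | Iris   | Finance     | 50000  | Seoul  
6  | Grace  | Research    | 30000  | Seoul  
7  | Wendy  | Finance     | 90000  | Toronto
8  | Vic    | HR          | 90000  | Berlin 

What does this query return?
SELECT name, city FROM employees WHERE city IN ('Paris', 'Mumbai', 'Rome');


Filtering: city IN ('Paris', 'Mumbai', 'Rome')
Matching: 0 rows

Empty result set (0 rows)


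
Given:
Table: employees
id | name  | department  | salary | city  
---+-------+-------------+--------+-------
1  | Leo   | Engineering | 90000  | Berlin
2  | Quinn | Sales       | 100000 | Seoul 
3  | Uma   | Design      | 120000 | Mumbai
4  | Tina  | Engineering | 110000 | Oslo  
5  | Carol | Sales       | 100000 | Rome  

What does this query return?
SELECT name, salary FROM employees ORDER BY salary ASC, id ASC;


Sorting by salary ASC, then id ASC for ties

5 rows:
Leo, 90000
Quinn, 100000
Carol, 100000
Tina, 110000
Uma, 120000


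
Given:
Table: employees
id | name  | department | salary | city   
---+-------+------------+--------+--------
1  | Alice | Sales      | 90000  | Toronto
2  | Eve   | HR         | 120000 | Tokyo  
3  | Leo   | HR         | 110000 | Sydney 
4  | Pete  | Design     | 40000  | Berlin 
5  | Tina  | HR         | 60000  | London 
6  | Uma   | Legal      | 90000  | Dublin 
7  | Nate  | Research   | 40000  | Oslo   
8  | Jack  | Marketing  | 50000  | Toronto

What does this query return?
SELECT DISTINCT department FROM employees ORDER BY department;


All 'department' values (row order): Sales, HR, HR, Design, HR, Legal, Research, Marketing
Removing duplicates leaves 6 unique value(s).

6 values:
Design
HR
Legal
Marketing
Research
Sales


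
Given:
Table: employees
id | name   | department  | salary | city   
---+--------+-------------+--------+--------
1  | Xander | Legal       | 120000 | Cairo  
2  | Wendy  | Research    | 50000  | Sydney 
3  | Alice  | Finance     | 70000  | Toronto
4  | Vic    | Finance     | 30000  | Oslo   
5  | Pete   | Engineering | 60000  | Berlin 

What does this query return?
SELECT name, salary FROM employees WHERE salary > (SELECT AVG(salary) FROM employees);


Subquery: AVG(salary) = 66000.0
Filtering: salary > 66000.0
  Xander (120000) -> MATCH
  Alice (70000) -> MATCH


2 rows:
Xander, 120000
Alice, 70000


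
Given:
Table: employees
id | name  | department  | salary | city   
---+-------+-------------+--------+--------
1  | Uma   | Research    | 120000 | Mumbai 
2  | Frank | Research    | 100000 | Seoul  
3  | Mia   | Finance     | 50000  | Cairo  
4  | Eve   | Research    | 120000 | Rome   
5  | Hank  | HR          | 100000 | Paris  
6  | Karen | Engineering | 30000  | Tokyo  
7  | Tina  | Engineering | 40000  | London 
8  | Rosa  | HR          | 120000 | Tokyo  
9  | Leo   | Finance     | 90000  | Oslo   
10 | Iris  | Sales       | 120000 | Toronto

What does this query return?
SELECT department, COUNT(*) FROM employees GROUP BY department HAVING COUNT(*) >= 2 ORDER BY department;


Groups with count >= 2:
  Engineering: 2 -> PASS
  Finance: 2 -> PASS
  HR: 2 -> PASS
  Research: 3 -> PASS
  Sales: 1 -> filtered out


4 groups:
Engineering, 2
Finance, 2
HR, 2
Research, 3


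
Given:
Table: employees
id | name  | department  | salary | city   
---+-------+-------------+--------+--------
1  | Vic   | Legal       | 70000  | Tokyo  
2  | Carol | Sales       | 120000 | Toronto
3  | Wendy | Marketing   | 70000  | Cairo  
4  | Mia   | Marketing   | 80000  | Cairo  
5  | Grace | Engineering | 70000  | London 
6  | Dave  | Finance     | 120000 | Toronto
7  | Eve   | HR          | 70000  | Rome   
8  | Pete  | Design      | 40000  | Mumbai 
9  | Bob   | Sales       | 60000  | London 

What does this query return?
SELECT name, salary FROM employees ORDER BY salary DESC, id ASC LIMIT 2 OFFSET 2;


Sort by salary DESC (id ASC tiebreak), then skip 2 and take 2
Rows 3 through 4

2 rows:
Mia, 80000
Vic, 70000


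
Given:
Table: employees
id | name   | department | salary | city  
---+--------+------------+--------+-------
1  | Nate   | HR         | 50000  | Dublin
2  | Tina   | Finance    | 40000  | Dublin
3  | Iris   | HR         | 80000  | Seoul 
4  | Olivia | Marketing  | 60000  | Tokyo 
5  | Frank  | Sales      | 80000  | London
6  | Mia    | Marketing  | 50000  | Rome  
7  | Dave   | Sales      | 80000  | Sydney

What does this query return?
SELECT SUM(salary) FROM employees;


SUM(salary) = 50000 + 40000 + 80000 + 60000 + 80000 + 50000 + 80000 = 440000

440000


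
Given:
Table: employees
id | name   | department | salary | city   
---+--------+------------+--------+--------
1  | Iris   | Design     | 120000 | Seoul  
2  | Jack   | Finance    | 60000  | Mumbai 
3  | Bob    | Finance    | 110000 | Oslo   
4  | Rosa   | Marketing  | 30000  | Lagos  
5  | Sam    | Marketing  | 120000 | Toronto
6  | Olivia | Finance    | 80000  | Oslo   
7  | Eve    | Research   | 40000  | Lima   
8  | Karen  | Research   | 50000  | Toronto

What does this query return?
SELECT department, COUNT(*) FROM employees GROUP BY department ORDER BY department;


Assigning each row to its department group:
  Iris -> Design
  Jack -> Finance
  Bob -> Finance
  Rosa -> Marketing
  Sam -> Marketing
  Olivia -> Finance
  Eve -> Research
  Karen -> Research


4 groups:
Design, 1
Finance, 3
Marketing, 2
Research, 2


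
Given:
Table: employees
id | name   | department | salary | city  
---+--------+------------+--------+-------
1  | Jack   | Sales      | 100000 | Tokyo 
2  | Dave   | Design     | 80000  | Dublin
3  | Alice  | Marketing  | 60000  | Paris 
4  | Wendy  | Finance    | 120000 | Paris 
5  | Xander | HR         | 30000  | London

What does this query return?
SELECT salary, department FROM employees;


Projecting columns: salary, department

5 rows:
100000, Sales
80000, Design
60000, Marketing
120000, Finance
30000, HR


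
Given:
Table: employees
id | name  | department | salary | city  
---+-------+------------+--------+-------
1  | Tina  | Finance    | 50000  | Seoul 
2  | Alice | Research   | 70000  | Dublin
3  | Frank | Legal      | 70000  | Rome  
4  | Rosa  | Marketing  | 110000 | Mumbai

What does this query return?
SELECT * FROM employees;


SELECT * returns all 4 rows with all columns

4 rows:
1, Tina, Finance, 50000, Seoul
2, Alice, Research, 70000, Dublin
3, Frank, Legal, 70000, Rome
4, Rosa, Marketing, 110000, Mumbai


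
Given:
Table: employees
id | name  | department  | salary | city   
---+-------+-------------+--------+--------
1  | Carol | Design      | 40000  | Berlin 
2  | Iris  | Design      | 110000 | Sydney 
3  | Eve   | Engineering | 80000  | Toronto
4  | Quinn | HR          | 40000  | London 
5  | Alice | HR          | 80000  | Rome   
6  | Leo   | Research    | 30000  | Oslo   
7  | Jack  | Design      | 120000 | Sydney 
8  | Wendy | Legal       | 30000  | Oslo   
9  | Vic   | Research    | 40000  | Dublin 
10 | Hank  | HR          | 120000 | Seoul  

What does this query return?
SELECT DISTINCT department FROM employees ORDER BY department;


All 'department' values (row order): Design, Design, Engineering, HR, HR, Research, Design, Legal, Research, HR
Removing duplicates leaves 5 unique value(s).

5 values:
Design
Engineering
HR
Legal
Research


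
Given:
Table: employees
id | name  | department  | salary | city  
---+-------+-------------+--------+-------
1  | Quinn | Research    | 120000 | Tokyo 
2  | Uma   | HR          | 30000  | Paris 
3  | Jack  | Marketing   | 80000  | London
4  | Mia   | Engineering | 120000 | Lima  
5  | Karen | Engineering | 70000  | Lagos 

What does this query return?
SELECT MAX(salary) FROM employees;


Salaries: 120000, 30000, 80000, 120000, 70000
MAX = 120000

120000


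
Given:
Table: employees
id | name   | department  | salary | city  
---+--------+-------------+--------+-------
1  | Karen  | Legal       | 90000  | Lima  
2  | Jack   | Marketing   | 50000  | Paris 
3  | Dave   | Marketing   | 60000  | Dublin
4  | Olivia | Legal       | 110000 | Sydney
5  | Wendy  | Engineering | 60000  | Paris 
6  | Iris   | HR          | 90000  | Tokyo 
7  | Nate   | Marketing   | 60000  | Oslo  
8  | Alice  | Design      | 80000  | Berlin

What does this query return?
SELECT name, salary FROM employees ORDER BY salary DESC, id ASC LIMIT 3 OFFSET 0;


Sort by salary DESC (id ASC tiebreak), then skip 0 and take 3
Rows 1 through 3

3 rows:
Olivia, 110000
Karen, 90000
Iris, 90000


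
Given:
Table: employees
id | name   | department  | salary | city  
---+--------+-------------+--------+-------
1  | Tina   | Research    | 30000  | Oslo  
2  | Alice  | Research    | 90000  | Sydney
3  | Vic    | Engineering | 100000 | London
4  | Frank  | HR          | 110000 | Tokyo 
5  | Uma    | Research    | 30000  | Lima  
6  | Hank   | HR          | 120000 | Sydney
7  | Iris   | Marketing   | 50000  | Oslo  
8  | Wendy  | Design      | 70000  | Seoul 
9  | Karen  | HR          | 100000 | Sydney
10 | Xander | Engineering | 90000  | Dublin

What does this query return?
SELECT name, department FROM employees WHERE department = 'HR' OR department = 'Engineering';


Filtering: department = 'HR' OR 'Engineering'
Matching: 5 rows

5 rows:
Vic, Engineering
Frank, HR
Hank, HR
Karen, HR
Xander, Engineering


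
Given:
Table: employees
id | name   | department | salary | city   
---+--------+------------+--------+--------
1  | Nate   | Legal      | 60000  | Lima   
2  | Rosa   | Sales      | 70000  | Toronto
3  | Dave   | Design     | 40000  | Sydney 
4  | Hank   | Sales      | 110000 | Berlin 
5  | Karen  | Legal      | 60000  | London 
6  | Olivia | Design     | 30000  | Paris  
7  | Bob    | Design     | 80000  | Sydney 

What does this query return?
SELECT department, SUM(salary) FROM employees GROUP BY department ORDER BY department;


Summing salary within each department:
  Design: 40000 + 30000 + 80000 = 150000
  Legal: 60000 + 60000 = 120000
  Sales: 70000 + 110000 = 180000


3 groups:
Design, 150000
Legal, 120000
Sales, 180000


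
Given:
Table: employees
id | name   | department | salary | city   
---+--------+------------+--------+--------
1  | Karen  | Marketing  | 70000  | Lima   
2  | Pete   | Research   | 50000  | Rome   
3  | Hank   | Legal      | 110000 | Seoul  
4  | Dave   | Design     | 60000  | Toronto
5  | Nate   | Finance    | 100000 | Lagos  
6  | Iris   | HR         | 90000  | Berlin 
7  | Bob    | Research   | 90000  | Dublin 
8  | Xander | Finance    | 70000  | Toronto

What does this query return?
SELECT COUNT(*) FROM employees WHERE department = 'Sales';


Counting rows where department = 'Sales'


0


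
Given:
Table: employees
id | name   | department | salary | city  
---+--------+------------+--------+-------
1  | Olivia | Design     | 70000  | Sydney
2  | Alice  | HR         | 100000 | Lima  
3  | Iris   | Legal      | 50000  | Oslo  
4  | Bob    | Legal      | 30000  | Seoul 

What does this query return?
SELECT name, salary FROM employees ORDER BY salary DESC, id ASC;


Sorting by salary DESC, then id ASC for ties

4 rows:
Alice, 100000
Olivia, 70000
Iris, 50000
Bob, 30000


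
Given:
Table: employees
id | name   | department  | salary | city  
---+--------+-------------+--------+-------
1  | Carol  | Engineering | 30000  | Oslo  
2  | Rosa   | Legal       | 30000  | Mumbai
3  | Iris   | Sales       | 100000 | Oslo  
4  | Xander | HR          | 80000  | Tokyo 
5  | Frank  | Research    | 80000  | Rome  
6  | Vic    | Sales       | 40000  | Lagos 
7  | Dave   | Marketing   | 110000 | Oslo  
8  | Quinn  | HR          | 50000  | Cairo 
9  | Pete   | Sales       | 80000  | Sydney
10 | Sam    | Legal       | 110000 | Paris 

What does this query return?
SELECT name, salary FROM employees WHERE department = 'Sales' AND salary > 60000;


Filtering: department = 'Sales' AND salary > 60000
Matching: 2 rows

2 rows:
Iris, 100000
Pete, 80000


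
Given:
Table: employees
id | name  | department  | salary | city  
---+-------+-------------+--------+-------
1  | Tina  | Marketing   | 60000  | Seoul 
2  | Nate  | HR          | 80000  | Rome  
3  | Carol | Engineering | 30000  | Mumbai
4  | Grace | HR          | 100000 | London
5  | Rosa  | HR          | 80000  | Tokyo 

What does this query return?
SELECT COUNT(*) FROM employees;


COUNT(*) counts all rows

5


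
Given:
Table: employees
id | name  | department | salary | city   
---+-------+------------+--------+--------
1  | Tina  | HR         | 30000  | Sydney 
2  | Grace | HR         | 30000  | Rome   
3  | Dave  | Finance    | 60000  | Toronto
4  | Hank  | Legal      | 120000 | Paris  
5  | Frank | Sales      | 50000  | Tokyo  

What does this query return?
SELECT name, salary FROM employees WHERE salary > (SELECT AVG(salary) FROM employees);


Subquery: AVG(salary) = 58000.0
Filtering: salary > 58000.0
  Dave (60000) -> MATCH
  Hank (120000) -> MATCH


2 rows:
Dave, 60000
Hank, 120000


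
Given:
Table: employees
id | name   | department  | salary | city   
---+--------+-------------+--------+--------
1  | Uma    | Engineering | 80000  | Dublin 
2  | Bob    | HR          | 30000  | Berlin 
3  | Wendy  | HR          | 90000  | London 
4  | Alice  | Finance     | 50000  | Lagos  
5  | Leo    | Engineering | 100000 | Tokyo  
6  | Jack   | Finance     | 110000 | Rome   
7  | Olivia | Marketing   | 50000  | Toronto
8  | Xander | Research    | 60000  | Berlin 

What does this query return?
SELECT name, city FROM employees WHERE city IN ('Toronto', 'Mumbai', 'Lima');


Filtering: city IN ('Toronto', 'Mumbai', 'Lima')
Matching: 1 rows

1 rows:
Olivia, Toronto


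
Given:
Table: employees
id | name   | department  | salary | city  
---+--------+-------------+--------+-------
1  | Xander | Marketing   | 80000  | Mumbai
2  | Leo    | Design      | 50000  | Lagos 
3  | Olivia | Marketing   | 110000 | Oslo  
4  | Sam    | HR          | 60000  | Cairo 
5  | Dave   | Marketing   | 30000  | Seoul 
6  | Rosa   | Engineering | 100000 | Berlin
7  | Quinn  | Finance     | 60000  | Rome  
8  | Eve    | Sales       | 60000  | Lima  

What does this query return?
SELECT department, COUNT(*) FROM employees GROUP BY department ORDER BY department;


Assigning each row to its department group:
  Xander -> Marketing
  Leo -> Design
  Olivia -> Marketing
  Sam -> HR
  Dave -> Marketing
  Rosa -> Engineering
  Quinn -> Finance
  Eve -> Sales


6 groups:
Design, 1
Engineering, 1
Finance, 1
HR, 1
Marketing, 3
Sales, 1


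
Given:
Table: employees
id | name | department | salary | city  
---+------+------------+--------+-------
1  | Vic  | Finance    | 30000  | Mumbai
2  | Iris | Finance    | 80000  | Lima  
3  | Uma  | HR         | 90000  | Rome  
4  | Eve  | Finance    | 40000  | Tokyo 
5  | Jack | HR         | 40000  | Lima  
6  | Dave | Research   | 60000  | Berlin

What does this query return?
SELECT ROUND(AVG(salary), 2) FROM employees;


SUM(salary) = 340000
COUNT = 6
ROUND(AVG, 2) = ROUND(340000 / 6, 2) = 56666.67

56666.67


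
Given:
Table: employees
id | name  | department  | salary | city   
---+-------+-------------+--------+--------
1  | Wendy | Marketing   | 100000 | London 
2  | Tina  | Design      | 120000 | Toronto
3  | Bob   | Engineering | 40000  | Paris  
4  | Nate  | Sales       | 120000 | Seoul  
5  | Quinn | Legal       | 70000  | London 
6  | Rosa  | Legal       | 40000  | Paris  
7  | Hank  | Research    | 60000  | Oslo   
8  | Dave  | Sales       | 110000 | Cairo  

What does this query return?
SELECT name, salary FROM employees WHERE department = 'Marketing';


Filtering: department = 'Marketing'
Matching rows: 1

1 rows:
Wendy, 100000


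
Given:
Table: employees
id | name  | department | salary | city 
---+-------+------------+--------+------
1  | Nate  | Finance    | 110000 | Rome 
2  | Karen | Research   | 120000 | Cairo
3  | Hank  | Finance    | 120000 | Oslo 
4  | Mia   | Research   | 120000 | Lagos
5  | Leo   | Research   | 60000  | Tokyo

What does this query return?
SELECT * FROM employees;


SELECT * returns all 5 rows with all columns

5 rows:
1, Nate, Finance, 110000, Rome
2, Karen, Research, 120000, Cairo
3, Hank, Finance, 120000, Oslo
4, Mia, Research, 120000, Lagos
5, Leo, Research, 60000, Tokyo


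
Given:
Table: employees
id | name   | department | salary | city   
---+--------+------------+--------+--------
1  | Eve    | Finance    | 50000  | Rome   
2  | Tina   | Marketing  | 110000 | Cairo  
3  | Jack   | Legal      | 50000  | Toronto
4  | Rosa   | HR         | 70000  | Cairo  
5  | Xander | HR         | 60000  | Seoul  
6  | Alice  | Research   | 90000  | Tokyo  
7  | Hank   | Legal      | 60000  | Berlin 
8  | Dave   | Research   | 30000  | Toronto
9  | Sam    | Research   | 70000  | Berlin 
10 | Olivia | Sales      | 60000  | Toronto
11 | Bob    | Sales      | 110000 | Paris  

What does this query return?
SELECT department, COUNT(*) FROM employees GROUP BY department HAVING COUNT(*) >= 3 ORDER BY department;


Groups with count >= 3:
  Research: 3 -> PASS
  Finance: 1 -> filtered out
  HR: 2 -> filtered out
  Legal: 2 -> filtered out
  Marketing: 1 -> filtered out
  Sales: 2 -> filtered out


1 groups:
Research, 3


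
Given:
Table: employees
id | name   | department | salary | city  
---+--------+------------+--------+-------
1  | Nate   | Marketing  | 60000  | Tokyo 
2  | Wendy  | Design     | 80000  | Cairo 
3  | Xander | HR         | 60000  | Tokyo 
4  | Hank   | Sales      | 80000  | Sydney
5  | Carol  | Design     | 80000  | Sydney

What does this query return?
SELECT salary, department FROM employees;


Projecting columns: salary, department

5 rows:
60000, Marketing
80000, Design
60000, HR
80000, Sales
80000, Design


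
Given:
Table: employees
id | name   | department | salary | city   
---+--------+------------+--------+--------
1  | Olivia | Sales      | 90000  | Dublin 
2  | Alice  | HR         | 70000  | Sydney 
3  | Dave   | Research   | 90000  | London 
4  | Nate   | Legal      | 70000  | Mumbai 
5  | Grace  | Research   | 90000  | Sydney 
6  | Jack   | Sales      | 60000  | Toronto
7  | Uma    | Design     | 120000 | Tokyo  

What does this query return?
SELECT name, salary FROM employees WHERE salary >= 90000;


Filtering: salary >= 90000
Matching: 4 rows

4 rows:
Olivia, 90000
Dave, 90000
Grace, 90000
Uma, 120000


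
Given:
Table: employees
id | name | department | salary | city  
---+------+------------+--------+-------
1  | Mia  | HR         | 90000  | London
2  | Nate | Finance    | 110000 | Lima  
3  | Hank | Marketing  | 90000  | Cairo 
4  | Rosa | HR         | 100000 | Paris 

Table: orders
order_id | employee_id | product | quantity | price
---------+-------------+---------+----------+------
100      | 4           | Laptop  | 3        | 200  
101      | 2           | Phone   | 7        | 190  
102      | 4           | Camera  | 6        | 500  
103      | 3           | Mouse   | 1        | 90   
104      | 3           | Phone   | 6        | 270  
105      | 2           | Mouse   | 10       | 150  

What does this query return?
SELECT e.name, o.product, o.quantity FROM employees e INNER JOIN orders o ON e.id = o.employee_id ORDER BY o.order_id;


Joining employees.id = orders.employee_id:
  employee Rosa (id=4) -> order Laptop
  employee Nate (id=2) -> order Phone
  employee Rosa (id=4) -> order Camera
  employee Hank (id=3) -> order Mouse
  employee Hank (id=3) -> order Phone
  employee Nate (id=2) -> order Mouse


6 rows:
Rosa, Laptop, 3
Nate, Phone, 7
Rosa, Camera, 6
Hank, Mouse, 1
Hank, Phone, 6
Nate, Mouse, 10


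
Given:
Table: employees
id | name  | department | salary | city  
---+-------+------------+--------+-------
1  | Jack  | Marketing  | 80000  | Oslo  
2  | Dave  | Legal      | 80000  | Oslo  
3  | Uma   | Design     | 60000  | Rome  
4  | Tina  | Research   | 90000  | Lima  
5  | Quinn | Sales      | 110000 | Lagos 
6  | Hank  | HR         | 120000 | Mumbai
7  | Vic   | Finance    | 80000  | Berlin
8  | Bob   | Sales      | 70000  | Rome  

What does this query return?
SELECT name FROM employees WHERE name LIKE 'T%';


LIKE 'T%' matches names starting with 'T'
Matching: 1

1 rows:
Tina


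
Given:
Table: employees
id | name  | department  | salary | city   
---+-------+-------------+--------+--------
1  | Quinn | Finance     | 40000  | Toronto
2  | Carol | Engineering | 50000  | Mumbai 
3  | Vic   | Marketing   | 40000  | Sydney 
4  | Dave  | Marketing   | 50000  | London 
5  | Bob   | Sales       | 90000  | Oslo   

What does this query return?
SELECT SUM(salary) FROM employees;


SUM(salary) = 40000 + 50000 + 40000 + 50000 + 90000 = 270000

270000


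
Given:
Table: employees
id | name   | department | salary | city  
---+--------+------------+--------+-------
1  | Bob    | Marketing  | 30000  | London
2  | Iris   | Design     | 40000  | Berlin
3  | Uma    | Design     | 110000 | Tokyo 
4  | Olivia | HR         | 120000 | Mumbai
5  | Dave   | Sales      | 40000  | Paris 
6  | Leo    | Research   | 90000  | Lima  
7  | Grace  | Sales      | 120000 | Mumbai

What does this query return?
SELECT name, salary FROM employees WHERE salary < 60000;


Filtering: salary < 60000
Matching: 3 rows

3 rows:
Bob, 30000
Iris, 40000
Dave, 40000


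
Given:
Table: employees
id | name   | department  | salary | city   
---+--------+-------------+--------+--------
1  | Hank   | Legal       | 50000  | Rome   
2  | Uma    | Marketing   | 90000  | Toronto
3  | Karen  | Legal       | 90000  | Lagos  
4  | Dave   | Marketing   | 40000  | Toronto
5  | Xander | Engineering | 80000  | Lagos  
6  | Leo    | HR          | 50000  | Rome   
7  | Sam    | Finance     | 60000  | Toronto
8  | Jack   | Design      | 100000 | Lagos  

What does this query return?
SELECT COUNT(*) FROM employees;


COUNT(*) counts all rows

8


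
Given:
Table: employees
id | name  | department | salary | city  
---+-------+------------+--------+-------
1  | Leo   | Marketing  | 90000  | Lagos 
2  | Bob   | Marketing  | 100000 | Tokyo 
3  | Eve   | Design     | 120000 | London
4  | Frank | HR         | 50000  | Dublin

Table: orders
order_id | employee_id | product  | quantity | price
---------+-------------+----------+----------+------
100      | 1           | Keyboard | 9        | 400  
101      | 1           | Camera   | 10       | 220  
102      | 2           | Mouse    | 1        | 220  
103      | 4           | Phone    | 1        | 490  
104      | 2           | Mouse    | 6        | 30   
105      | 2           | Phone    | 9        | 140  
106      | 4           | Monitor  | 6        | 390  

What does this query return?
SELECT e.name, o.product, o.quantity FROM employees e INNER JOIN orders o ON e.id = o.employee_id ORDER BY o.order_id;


Joining employees.id = orders.employee_id:
  employee Leo (id=1) -> order Keyboard
  employee Leo (id=1) -> order Camera
  employee Bob (id=2) -> order Mouse
  employee Frank (id=4) -> order Phone
  employee Bob (id=2) -> order Mouse
  employee Bob (id=2) -> order Phone
  employee Frank (id=4) -> order Monitor


7 rows:
Leo, Keyboard, 9
Leo, Camera, 10
Bob, Mouse, 1
Frank, Phone, 1
Bob, Mouse, 6
Bob, Phone, 9
Frank, Monitor, 6


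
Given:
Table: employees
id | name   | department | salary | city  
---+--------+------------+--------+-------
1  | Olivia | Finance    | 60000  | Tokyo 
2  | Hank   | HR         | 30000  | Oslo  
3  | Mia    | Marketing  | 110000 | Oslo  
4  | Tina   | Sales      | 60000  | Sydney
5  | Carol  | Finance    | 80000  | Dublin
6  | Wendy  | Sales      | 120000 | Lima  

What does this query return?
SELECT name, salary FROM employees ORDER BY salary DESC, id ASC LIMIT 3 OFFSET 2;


Sort by salary DESC (id ASC tiebreak), then skip 2 and take 3
Rows 3 through 5

3 rows:
Carol, 80000
Olivia, 60000
Tina, 60000


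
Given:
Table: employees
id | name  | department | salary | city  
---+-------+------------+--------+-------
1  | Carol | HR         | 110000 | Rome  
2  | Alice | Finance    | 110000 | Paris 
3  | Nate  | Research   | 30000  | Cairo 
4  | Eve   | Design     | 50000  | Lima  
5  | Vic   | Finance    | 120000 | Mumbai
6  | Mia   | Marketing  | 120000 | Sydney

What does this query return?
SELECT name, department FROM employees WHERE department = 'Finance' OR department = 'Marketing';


Filtering: department = 'Finance' OR 'Marketing'
Matching: 3 rows

3 rows:
Alice, Finance
Vic, Finance
Mia, Marketing


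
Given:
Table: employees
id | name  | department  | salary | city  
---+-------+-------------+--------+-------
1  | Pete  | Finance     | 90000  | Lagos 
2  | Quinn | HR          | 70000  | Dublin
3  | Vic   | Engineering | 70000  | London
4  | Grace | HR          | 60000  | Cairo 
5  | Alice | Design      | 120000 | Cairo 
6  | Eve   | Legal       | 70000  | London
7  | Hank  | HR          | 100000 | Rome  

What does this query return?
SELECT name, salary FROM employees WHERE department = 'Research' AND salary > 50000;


Filtering: department = 'Research' AND salary > 50000
Matching: 0 rows

Empty result set (0 rows)


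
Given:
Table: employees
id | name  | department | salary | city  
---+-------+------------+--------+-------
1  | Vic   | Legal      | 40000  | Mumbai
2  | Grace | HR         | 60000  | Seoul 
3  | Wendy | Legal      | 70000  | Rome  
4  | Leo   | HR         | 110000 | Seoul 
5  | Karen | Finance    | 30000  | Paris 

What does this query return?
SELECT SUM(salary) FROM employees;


SUM(salary) = 40000 + 60000 + 70000 + 110000 + 30000 = 310000

310000


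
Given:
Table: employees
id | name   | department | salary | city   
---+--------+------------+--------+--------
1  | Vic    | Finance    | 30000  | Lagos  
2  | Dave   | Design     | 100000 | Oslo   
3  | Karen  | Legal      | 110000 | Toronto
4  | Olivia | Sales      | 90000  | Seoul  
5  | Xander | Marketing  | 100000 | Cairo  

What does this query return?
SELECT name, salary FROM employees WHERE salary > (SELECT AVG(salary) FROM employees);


Subquery: AVG(salary) = 86000.0
Filtering: salary > 86000.0
  Dave (100000) -> MATCH
  Karen (110000) -> MATCH
  Olivia (90000) -> MATCH
  Xander (100000) -> MATCH


4 rows:
Dave, 100000
Karen, 110000
Olivia, 90000
Xander, 100000


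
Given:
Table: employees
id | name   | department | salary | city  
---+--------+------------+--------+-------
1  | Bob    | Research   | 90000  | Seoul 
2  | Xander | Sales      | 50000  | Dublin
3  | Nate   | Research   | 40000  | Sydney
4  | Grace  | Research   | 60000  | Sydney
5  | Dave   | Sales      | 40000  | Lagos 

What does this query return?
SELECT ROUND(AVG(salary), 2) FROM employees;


SUM(salary) = 280000
COUNT = 5
ROUND(AVG, 2) = ROUND(280000 / 5, 2) = 56000.0

56000.0


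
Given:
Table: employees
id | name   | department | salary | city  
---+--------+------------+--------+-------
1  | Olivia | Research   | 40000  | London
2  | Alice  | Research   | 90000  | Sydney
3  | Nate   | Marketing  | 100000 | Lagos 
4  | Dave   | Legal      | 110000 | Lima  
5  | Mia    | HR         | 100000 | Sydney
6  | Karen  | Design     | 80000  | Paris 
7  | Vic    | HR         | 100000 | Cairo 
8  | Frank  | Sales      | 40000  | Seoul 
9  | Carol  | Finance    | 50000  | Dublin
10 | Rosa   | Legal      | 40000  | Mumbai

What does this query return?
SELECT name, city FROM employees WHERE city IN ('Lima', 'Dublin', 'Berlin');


Filtering: city IN ('Lima', 'Dublin', 'Berlin')
Matching: 2 rows

2 rows:
Dave, Lima
Carol, Dublin


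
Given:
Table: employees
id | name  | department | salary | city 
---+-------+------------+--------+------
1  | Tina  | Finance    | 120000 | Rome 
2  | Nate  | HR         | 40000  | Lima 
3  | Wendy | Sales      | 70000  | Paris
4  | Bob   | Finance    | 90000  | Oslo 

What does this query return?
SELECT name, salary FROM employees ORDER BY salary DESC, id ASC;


Sorting by salary DESC, then id ASC for ties

4 rows:
Tina, 120000
Bob, 90000
Wendy, 70000
Nate, 40000


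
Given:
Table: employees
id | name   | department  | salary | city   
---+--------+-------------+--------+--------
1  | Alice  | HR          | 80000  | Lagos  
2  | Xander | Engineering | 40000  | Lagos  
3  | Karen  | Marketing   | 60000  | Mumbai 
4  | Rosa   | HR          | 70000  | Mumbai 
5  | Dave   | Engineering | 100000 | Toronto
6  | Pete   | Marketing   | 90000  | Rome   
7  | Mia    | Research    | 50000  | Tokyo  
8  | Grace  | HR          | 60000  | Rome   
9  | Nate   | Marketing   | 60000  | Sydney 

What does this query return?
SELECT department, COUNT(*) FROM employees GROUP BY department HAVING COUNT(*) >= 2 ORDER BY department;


Groups with count >= 2:
  Engineering: 2 -> PASS
  HR: 3 -> PASS
  Marketing: 3 -> PASS
  Research: 1 -> filtered out


3 groups:
Engineering, 2
HR, 3
Marketing, 3
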